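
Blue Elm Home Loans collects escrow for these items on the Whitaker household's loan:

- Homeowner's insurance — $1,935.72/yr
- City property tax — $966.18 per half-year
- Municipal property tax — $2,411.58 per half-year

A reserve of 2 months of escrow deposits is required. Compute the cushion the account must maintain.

Homeowner's insurance: $1,935.72 annually
City property tax: $966.18 × 2 = $1,932.36 annually
Municipal property tax: $2,411.58 × 2 = $4,823.16 annually
Total annual escrow = $1,935.72 + $1,932.36 + $4,823.16 = $8,691.24
Per month = $8,691.24 / 12 = $724.27
Reserve = 2 × $724.27 = $1,448.54

$1,448.54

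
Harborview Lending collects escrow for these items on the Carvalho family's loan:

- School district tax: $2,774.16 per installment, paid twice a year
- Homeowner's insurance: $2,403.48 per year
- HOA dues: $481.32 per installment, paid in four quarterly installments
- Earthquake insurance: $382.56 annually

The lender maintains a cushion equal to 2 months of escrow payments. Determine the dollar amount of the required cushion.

School district tax: $2,774.16 × 2 = $5,548.32
Homeowner's insurance: $2,403.48
HOA dues: $481.32 × 4 = $1,925.28
Earthquake insurance: $382.56
Combined annual = $10,259.64
Monthly = $10,259.64 ÷ 12 = $854.97
Reserve = 2 × $854.97 = $1,709.94

$1,709.94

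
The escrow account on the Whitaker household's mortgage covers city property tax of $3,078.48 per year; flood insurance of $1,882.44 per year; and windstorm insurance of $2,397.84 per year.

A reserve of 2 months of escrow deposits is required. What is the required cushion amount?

$1,226.46

City property tax = $3,078.48
Flood insurance = $1,882.44
Windstorm insurance = $2,397.84
Total per year = $7,358.76
Per month = $7,358.76 ÷ 12 = $613.23
Reserve = 2 × $613.23 = $1,226.46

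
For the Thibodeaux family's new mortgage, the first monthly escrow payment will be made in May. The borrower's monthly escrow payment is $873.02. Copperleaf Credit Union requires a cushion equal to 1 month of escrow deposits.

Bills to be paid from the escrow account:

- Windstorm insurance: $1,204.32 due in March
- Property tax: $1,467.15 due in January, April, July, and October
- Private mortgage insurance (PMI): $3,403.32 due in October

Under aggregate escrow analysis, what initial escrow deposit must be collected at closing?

$1,972.52

Cushion = 1 × $873.02 = $873.02
Trial balance (start $0, +$873.02 each month, − disbursements):
  May: +$873.02 → $873.02
  Jun: +$873.02 → $1,746.04
  Jul: +$873.02 − $1,467.15 → $1,151.91
  Aug: +$873.02 → $2,024.93
  Sep: +$873.02 → $2,897.95
  Oct: +$873.02 − $4,870.47 → -$1,099.50
  Nov: +$873.02 → -$226.48
  Dec: +$873.02 → $646.54
  Jan: +$873.02 − $1,467.15 → $52.41
  Feb: +$873.02 → $925.43
  Mar: +$873.02 − $1,204.32 → $594.13
  Apr: +$873.02 − $1,467.15 → $0.00
Lowest trial balance = -$1,099.50 (Oct)
Initial deposit = cushion − low point = $873.02 − (-$1,099.50) = $1,972.52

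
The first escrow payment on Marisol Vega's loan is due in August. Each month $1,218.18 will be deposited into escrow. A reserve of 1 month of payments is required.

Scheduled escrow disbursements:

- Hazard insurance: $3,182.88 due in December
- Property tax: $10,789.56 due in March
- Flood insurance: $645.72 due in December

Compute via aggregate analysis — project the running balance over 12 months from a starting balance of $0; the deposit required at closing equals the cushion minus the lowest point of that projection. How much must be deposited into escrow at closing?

$6,090.90

Cushion = 1 × $1,218.18 = $1,218.18
Trial balance (start $0, +$1,218.18 each month, − disbursements):
  Aug: +$1,218.18 → $1,218.18
  Sep: +$1,218.18 → $2,436.36
  Oct: +$1,218.18 → $3,654.54
  Nov: +$1,218.18 → $4,872.72
  Dec: +$1,218.18 − $3,828.60 → $2,262.30
  Jan: +$1,218.18 → $3,480.48
  Feb: +$1,218.18 → $4,698.66
  Mar: +$1,218.18 − $10,789.56 → -$4,872.72
  Apr: +$1,218.18 → -$3,654.54
  May: +$1,218.18 → -$2,436.36
  Jun: +$1,218.18 → -$1,218.18
  Jul: +$1,218.18 → $0.00
Lowest trial balance = -$4,872.72 (Mar)
Initial deposit = cushion − low point = $1,218.18 − (-$4,872.72) = $6,090.90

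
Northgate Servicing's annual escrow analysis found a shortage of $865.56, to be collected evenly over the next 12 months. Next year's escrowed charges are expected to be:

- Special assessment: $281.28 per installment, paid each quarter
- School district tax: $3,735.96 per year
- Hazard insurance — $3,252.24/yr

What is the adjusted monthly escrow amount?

$748.24

Special assessment — $281.28 × 4 = $1,125.12
School district tax — $3,735.96
Hazard insurance — $3,252.24
Total annual escrow = $8,113.32
Monthly = $8,113.32 ÷ 12 = $676.11
Monthly shortage recovery: $865.56 / 12 = $72.13
New monthly escrow = $676.11 + $72.13 = $748.24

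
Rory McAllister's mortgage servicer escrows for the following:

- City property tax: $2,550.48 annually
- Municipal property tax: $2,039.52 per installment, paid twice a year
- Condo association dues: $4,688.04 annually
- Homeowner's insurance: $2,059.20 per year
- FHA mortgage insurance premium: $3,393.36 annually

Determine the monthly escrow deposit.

City property tax = $2,550.48/yr
Municipal property tax = $2,039.52 × 2 = $4,079.04/yr
Condo association dues = $4,688.04/yr
Homeowner's insurance = $2,059.20/yr
FHA mortgage insurance premium = $3,393.36/yr
Yearly total = $2,550.48 + $4,079.04 + $4,688.04 + $2,059.20 + $3,393.36 = $16,770.12
Monthly = $16,770.12 ÷ 12 = $1,397.51

$1,397.51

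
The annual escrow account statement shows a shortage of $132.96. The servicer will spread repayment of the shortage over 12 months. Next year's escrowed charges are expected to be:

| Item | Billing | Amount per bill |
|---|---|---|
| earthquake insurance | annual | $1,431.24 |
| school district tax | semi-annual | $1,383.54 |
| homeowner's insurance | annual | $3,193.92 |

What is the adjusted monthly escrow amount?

$627.10

Earthquake insurance — $1,431.24 per year
School district tax — $1,383.54 × 2 = $2,767.08 per year
Homeowner's insurance — $3,193.92 per year
Total per year = $1,431.24 + $2,767.08 + $3,193.92 = $7,392.24
Per month = $7,392.24 / 12 = $616.02
Monthly shortage recovery: $132.96 / 12 = $11.08
Adjusted monthly = $616.02 + $11.08 = $627.10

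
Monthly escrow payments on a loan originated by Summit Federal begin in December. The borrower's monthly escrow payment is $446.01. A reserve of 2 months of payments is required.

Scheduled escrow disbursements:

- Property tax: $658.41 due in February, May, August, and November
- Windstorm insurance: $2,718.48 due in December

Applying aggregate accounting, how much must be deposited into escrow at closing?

$3,164.49

Cushion = 2 × $446.01 = $892.02
Trial balance (start $0, +$446.01 each month, − disbursements):
  Dec: +$446.01 − $2,718.48 → -$2,272.47
  Jan: +$446.01 → -$1,826.46
  Feb: +$446.01 − $658.41 → -$2,038.86
  Mar: +$446.01 → -$1,592.85
  Apr: +$446.01 → -$1,146.84
  May: +$446.01 − $658.41 → -$1,359.24
  Jun: +$446.01 → -$913.23
  Jul: +$446.01 → -$467.22
  Aug: +$446.01 − $658.41 → -$679.62
  Sep: +$446.01 → -$233.61
  Oct: +$446.01 → $212.40
  Nov: +$446.01 − $658.41 → $0.00
Lowest trial balance = -$2,272.47 (Dec)
Initial deposit = cushion − low point = $892.02 − (-$2,272.47) = $3,164.49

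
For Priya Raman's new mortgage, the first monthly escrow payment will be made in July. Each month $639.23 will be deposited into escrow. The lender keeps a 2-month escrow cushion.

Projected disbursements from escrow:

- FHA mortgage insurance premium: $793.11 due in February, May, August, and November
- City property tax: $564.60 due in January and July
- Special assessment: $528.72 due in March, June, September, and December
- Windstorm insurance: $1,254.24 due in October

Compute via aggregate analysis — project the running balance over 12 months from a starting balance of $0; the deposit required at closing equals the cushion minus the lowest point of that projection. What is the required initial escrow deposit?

$2,016.09

Cushion = 2 × $639.23 = $1,278.46
Trial balance (start $0, +$639.23 each month, − disbursements):
  Jul: +$639.23 − $564.60 → $74.63
  Aug: +$639.23 − $793.11 → -$79.25
  Sep: +$639.23 − $528.72 → $31.26
  Oct: +$639.23 − $1,254.24 → -$583.75
  Nov: +$639.23 − $793.11 → -$737.63
  Dec: +$639.23 − $528.72 → -$627.12
  Jan: +$639.23 − $564.60 → -$552.49
  Feb: +$639.23 − $793.11 → -$706.37
  Mar: +$639.23 − $528.72 → -$595.86
  Apr: +$639.23 → $43.37
  May: +$639.23 − $793.11 → -$110.51
  Jun: +$639.23 − $528.72 → $0.00
Lowest trial balance = -$737.63 (Nov)
Initial deposit = cushion − low point = $1,278.46 − (-$737.63) = $2,016.09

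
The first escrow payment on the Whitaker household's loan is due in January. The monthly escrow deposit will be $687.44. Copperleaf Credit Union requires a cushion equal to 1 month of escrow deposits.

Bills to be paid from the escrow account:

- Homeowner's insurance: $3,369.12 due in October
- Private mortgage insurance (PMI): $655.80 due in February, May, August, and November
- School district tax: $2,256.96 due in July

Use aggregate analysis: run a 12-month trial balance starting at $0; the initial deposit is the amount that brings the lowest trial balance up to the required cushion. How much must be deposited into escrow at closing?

Cushion = 1 × $687.44 = $687.44
Trial balance (start $0, +$687.44 each month, − disbursements):
  Jan: +$687.44 → $687.44
  Feb: +$687.44 − $655.80 → $719.08
  Mar: +$687.44 → $1,406.52
  Apr: +$687.44 → $2,093.96
  May: +$687.44 − $655.80 → $2,125.60
  Jun: +$687.44 → $2,813.04
  Jul: +$687.44 − $2,256.96 → $1,243.52
  Aug: +$687.44 − $655.80 → $1,275.16
  Sep: +$687.44 → $1,962.60
  Oct: +$687.44 − $3,369.12 → -$719.08
  Nov: +$687.44 − $655.80 → -$687.44
  Dec: +$687.44 → $0.00
Lowest trial balance = -$719.08 (Oct)
Initial deposit = cushion − low point = $687.44 − (-$719.08) = $1,406.52

$1,406.52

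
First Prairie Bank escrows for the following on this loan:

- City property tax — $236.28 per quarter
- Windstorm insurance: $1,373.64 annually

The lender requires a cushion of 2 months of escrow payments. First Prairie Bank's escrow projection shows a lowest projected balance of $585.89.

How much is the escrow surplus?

$199.43

City property tax = $236.28 × 4 = $945.12 annually
Windstorm insurance = $1,373.64 annually
Total annual escrow = $945.12 + $1,373.64 = $2,318.76
Monthly escrow = $2,318.76 / 12 = $193.23
Required reserve = 2 × $193.23 = $386.46
Excess over cushion: $585.89 − $386.46 = $199.43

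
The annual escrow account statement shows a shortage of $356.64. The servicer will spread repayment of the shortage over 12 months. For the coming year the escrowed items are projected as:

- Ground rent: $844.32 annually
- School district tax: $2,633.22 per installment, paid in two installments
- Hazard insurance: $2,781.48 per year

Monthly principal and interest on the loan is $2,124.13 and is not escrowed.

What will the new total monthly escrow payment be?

Ground rent — $844.32
School district tax — $2,633.22 × 2 = $5,266.44
Hazard insurance — $2,781.48
Total annual escrow = $844.32 + $5,266.44 + $2,781.48 = $8,892.24
Base monthly escrow = $8,892.24 / 12 = $741.02
Shortage spread = $356.64 ÷ 12 = $29.72/mo
New monthly escrow = $741.02 + $29.72 = $770.74

$770.74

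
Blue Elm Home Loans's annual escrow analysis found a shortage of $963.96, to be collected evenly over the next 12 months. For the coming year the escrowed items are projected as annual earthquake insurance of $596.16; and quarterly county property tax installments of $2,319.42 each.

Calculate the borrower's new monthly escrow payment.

Earthquake insurance — $596.16 annually
County property tax — $2,319.42 × 4 = $9,277.68 annually
Yearly total = $596.16 + $9,277.68 = $9,873.84
Per month = $9,873.84 / 12 = $822.82
Shortage spread = $963.96 / 12 = $80.33/mo
New monthly escrow = $822.82 + $80.33 = $903.15

$903.15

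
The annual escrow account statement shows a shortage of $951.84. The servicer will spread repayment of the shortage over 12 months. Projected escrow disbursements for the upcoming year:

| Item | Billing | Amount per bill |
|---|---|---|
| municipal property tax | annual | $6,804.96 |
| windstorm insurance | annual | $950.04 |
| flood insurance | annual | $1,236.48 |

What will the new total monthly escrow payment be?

$828.61

Municipal property tax — $6,804.96 per year
Windstorm insurance — $950.04 per year
Flood insurance — $1,236.48 per year
Yearly total = $6,804.96 + $950.04 + $1,236.48 = $8,991.48
Monthly = $8,991.48 / 12 = $749.29
Shortage spread = $951.84 ÷ 12 = $79.32/mo
New monthly escrow = $749.29 + $79.32 = $828.61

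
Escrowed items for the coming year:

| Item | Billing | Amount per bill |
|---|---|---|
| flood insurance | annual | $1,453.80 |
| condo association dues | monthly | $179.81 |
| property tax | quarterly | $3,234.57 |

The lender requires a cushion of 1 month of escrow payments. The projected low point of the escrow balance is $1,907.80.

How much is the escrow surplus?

Flood insurance — $1,453.80 annually
Condo association dues — $179.81 × 12 = $2,157.72 annually
Property tax — $3,234.57 × 4 = $12,938.28 annually
Total annual escrow = $16,549.80
Base monthly escrow = $16,549.80 / 12 = $1,379.15
Required reserve = 1 × $1,379.15 = $1,379.15
Excess over cushion: $1,907.80 − $1,379.15 = $528.65

$528.65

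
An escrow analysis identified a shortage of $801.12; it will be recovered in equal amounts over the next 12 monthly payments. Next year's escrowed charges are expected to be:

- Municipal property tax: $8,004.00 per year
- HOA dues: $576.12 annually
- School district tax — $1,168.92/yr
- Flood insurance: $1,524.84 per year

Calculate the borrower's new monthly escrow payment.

Municipal property tax: $8,004.00
HOA dues: $576.12
School district tax: $1,168.92
Flood insurance: $1,524.84
Annual escrow total = $11,273.88
Base monthly escrow = $11,273.88 ÷ 12 = $939.49
Monthly shortage recovery: $801.12 / 12 = $66.76
New monthly escrow = $939.49 + $66.76 = $1,006.25

$1,006.25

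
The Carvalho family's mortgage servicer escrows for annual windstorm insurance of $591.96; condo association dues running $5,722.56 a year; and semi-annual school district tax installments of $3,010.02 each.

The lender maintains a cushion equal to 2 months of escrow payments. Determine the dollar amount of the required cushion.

Windstorm insurance — $591.96 annually
Condo association dues — $5,722.56 annually
School district tax — $3,010.02 × 2 = $6,020.04 annually
Total annual escrow = $12,334.56
Monthly escrow = $12,334.56 ÷ 12 = $1,027.88
Cushion = 2 × $1,027.88 = $2,055.76

$2,055.76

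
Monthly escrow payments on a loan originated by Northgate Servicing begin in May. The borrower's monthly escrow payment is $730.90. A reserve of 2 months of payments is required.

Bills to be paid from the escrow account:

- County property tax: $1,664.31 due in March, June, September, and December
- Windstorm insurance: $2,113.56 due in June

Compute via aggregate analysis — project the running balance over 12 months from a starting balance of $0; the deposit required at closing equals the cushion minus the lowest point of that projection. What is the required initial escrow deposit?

$3,777.87

Cushion = 2 × $730.90 = $1,461.80
Trial balance (start $0, +$730.90 each month, − disbursements):
  May: +$730.90 → $730.90
  Jun: +$730.90 − $3,777.87 → -$2,316.07
  Jul: +$730.90 → -$1,585.17
  Aug: +$730.90 → -$854.27
  Sep: +$730.90 − $1,664.31 → -$1,787.68
  Oct: +$730.90 → -$1,056.78
  Nov: +$730.90 → -$325.88
  Dec: +$730.90 − $1,664.31 → -$1,259.29
  Jan: +$730.90 → -$528.39
  Feb: +$730.90 → $202.51
  Mar: +$730.90 − $1,664.31 → -$730.90
  Apr: +$730.90 → $0.00
Lowest trial balance = -$2,316.07 (Jun)
Initial deposit = cushion − low point = $1,461.80 − (-$2,316.07) = $3,777.87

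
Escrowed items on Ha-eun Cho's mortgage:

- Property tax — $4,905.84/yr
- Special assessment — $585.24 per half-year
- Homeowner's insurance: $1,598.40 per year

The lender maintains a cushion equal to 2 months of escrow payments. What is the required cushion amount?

$1,279.12

Property tax — $4,905.84/yr
Special assessment — $585.24 × 2 = $1,170.48/yr
Homeowner's insurance — $1,598.40/yr
Total annual escrow = $7,674.72
Monthly = $7,674.72 / 12 = $639.56
Cushion = 2 × $639.56 = $1,279.12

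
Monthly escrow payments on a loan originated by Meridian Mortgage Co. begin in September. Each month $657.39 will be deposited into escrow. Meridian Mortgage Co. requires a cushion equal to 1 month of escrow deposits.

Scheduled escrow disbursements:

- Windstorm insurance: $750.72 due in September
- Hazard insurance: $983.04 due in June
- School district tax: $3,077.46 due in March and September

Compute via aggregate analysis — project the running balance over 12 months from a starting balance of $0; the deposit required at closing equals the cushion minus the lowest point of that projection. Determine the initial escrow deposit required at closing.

Cushion = 1 × $657.39 = $657.39
Trial balance (start $0, +$657.39 each month, − disbursements):
  Sep: +$657.39 − $3,828.18 → -$3,170.79
  Oct: +$657.39 → -$2,513.40
  Nov: +$657.39 → -$1,856.01
  Dec: +$657.39 → -$1,198.62
  Jan: +$657.39 → -$541.23
  Feb: +$657.39 → $116.16
  Mar: +$657.39 − $3,077.46 → -$2,303.91
  Apr: +$657.39 → -$1,646.52
  May: +$657.39 → -$989.13
  Jun: +$657.39 − $983.04 → -$1,314.78
  Jul: +$657.39 → -$657.39
  Aug: +$657.39 → $0.00
Lowest trial balance = -$3,170.79 (Sep)
Initial deposit = cushion − low point = $657.39 − (-$3,170.79) = $3,828.18

$3,828.18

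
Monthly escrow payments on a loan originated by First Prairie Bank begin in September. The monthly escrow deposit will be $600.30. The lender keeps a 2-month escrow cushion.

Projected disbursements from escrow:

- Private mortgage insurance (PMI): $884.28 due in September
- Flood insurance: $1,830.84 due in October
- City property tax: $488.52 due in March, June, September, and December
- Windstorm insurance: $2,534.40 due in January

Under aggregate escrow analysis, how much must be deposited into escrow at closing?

$4,425.66

Cushion = 2 × $600.30 = $1,200.60
Trial balance (start $0, +$600.30 each month, − disbursements):
  Sep: +$600.30 − $1,372.80 → -$772.50
  Oct: +$600.30 − $1,830.84 → -$2,003.04
  Nov: +$600.30 → -$1,402.74
  Dec: +$600.30 − $488.52 → -$1,290.96
  Jan: +$600.30 − $2,534.40 → -$3,225.06
  Feb: +$600.30 → -$2,624.76
  Mar: +$600.30 − $488.52 → -$2,512.98
  Apr: +$600.30 → -$1,912.68
  May: +$600.30 → -$1,312.38
  Jun: +$600.30 − $488.52 → -$1,200.60
  Jul: +$600.30 → -$600.30
  Aug: +$600.30 → $0.00
Lowest trial balance = -$3,225.06 (Jan)
Initial deposit = cushion − low point = $1,200.60 − (-$3,225.06) = $4,425.66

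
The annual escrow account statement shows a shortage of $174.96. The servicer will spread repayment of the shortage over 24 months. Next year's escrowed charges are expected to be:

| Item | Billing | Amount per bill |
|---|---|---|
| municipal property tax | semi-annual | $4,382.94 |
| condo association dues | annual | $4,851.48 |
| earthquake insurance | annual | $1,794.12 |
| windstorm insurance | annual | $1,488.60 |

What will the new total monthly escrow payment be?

$1,415.63

Municipal property tax: $4,382.94 × 2 = $8,765.88/yr
Condo association dues: $4,851.48/yr
Earthquake insurance: $1,794.12/yr
Windstorm insurance: $1,488.60/yr
Total annual escrow = $8,765.88 + $4,851.48 + $1,794.12 + $1,488.60 = $16,900.08
Monthly escrow = $16,900.08 ÷ 12 = $1,408.34
Shortage spread = $174.96 / 24 = $7.29/mo
New monthly escrow = $1,408.34 + $7.29 = $1,415.63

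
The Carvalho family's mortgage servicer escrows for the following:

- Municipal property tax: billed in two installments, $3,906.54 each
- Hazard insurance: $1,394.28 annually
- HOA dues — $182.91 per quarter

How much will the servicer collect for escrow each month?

$828.25

Municipal property tax — $3,906.54 × 2 = $7,813.08/yr
Hazard insurance — $1,394.28/yr
HOA dues — $182.91 × 4 = $731.64/yr
Total annual escrow = $9,939.00
Monthly = $9,939.00 ÷ 12 = $828.25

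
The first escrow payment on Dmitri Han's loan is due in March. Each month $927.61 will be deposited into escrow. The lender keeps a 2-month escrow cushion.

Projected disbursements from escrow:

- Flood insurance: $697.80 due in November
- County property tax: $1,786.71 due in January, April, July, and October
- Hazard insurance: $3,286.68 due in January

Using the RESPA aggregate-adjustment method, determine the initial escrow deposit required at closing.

$2,782.83

Cushion = 2 × $927.61 = $1,855.22
Trial balance (start $0, +$927.61 each month, − disbursements):
  Mar: +$927.61 → $927.61
  Apr: +$927.61 − $1,786.71 → $68.51
  May: +$927.61 → $996.12
  Jun: +$927.61 → $1,923.73
  Jul: +$927.61 − $1,786.71 → $1,064.63
  Aug: +$927.61 → $1,992.24
  Sep: +$927.61 → $2,919.85
  Oct: +$927.61 − $1,786.71 → $2,060.75
  Nov: +$927.61 − $697.80 → $2,290.56
  Dec: +$927.61 → $3,218.17
  Jan: +$927.61 − $5,073.39 → -$927.61
  Feb: +$927.61 → $0.00
Lowest trial balance = -$927.61 (Jan)
Initial deposit = cushion − low point = $1,855.22 − (-$927.61) = $2,782.83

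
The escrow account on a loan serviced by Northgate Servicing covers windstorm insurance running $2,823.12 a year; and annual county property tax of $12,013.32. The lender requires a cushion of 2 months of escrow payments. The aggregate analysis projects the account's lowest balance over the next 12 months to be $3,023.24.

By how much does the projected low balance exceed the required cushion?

Windstorm insurance — $2,823.12/yr
County property tax — $12,013.32/yr
Yearly total = $2,823.12 + $12,013.32 = $14,836.44
Per month = $14,836.44 / 12 = $1,236.37
Required reserve = 2 × $1,236.37 = $2,472.74
Surplus = $3,023.24 − $2,472.74 = $550.50

$550.50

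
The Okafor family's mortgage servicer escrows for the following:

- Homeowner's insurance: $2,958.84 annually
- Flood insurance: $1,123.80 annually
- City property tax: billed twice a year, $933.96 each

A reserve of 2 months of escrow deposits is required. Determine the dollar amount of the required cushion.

$991.76

Homeowner's insurance = $2,958.84 annually
Flood insurance = $1,123.80 annually
City property tax = $933.96 × 2 = $1,867.92 annually
Yearly total = $2,958.84 + $1,123.80 + $1,867.92 = $5,950.56
Per month = $5,950.56 / 12 = $495.88
Reserve = 2 × $495.88 = $991.76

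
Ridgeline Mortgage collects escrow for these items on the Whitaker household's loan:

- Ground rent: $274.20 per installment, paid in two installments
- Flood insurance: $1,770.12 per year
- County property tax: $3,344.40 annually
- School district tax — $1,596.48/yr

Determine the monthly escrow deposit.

Ground rent — $274.20 × 2 = $548.40
Flood insurance — $1,770.12
County property tax — $3,344.40
School district tax — $1,596.48
Total annual escrow = $548.40 + $1,770.12 + $3,344.40 + $1,596.48 = $7,259.40
Base monthly escrow = $7,259.40 ÷ 12 = $604.95

$604.95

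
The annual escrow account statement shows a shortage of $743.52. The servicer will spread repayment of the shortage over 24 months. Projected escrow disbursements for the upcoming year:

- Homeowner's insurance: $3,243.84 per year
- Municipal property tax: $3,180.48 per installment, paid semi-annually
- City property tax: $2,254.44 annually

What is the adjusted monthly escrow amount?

$1,019.25

Homeowner's insurance — $3,243.84
Municipal property tax — $3,180.48 × 2 = $6,360.96
City property tax — $2,254.44
Annual escrow total = $3,243.84 + $6,360.96 + $2,254.44 = $11,859.24
Base monthly escrow = $11,859.24 / 12 = $988.27
Shortage spread = $743.52 ÷ 24 = $30.98/mo
New monthly escrow = $988.27 + $30.98 = $1,019.25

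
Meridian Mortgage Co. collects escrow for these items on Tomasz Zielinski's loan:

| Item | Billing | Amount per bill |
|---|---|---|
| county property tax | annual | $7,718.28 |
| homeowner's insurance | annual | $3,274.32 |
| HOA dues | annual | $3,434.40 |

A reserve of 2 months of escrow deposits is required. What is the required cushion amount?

$2,404.50

County property tax: $7,718.28/yr
Homeowner's insurance: $3,274.32/yr
HOA dues: $3,434.40/yr
Combined annual = $14,427.00
Base monthly escrow = $14,427.00 / 12 = $1,202.25
Required cushion = 2 × $1,202.25 = $2,404.50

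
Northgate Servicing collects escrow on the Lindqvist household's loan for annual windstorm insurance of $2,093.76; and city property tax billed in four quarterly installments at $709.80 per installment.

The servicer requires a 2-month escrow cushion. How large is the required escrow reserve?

Windstorm insurance = $2,093.76
City property tax = $709.80 × 4 = $2,839.20
Combined annual = $4,932.96
Monthly = $4,932.96 ÷ 12 = $411.08
Reserve = 2 × $411.08 = $822.16

$822.16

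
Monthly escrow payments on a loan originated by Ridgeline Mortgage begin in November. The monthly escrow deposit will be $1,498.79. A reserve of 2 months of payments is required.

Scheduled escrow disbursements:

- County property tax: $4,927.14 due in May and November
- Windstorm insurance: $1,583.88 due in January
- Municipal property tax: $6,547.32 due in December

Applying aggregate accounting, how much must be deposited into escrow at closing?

Cushion = 2 × $1,498.79 = $2,997.58
Trial balance (start $0, +$1,498.79 each month, − disbursements):
  Nov: +$1,498.79 − $4,927.14 → -$3,428.35
  Dec: +$1,498.79 − $6,547.32 → -$8,476.88
  Jan: +$1,498.79 − $1,583.88 → -$8,561.97
  Feb: +$1,498.79 → -$7,063.18
  Mar: +$1,498.79 → -$5,564.39
  Apr: +$1,498.79 → -$4,065.60
  May: +$1,498.79 − $4,927.14 → -$7,493.95
  Jun: +$1,498.79 → -$5,995.16
  Jul: +$1,498.79 → -$4,496.37
  Aug: +$1,498.79 → -$2,997.58
  Sep: +$1,498.79 → -$1,498.79
  Oct: +$1,498.79 → $0.00
Lowest trial balance = -$8,561.97 (Jan)
Initial deposit = cushion − low point = $2,997.58 − (-$8,561.97) = $11,559.55

$11,559.55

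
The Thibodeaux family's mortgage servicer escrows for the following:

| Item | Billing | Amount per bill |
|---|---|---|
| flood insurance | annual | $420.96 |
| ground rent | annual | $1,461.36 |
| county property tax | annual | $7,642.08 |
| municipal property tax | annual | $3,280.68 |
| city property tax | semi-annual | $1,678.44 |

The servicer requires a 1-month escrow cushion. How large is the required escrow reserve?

$1,346.83

Flood insurance — $420.96 annually
Ground rent — $1,461.36 annually
County property tax — $7,642.08 annually
Municipal property tax — $3,280.68 annually
City property tax — $1,678.44 × 2 = $3,356.88 annually
Annual escrow total = $420.96 + $1,461.36 + $7,642.08 + $3,280.68 + $3,356.88 = $16,161.96
Monthly = $16,161.96 ÷ 12 = $1,346.83
Cushion = 1 × $1,346.83 = $1,346.83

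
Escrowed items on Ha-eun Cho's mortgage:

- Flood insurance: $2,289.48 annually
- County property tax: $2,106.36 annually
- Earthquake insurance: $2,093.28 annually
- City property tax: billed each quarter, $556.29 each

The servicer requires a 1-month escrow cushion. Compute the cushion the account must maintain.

$726.19

Flood insurance = $2,289.48/yr
County property tax = $2,106.36/yr
Earthquake insurance = $2,093.28/yr
City property tax = $556.29 × 4 = $2,225.16/yr
Combined annual = $8,714.28
Base monthly escrow = $8,714.28 / 12 = $726.19
Cushion = 1 × $726.19 = $726.19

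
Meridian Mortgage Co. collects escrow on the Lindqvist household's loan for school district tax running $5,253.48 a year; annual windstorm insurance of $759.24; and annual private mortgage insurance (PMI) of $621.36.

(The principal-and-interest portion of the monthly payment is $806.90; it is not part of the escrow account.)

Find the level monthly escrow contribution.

$552.84

School district tax: $5,253.48
Windstorm insurance: $759.24
Private mortgage insurance (PMI): $621.36
Yearly total = $6,634.08
Monthly escrow = $6,634.08 ÷ 12 = $552.84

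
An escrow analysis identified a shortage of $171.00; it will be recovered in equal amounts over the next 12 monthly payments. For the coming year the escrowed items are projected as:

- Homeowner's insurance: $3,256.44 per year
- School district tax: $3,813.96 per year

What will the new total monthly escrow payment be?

$603.45

Homeowner's insurance: $3,256.44 annually
School district tax: $3,813.96 annually
Combined annual = $7,070.40
Monthly = $7,070.40 / 12 = $589.20
Shortage spread = $171.00 ÷ 12 = $14.25/mo
New monthly escrow = $589.20 + $14.25 = $603.45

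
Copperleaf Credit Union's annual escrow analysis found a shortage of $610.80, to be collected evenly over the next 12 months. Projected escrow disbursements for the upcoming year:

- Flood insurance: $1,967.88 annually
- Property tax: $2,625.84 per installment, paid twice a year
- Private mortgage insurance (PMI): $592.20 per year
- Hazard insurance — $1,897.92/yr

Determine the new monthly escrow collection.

$860.04

Flood insurance: $1,967.88 per year
Property tax: $2,625.84 × 2 = $5,251.68 per year
Private mortgage insurance (PMI): $592.20 per year
Hazard insurance: $1,897.92 per year
Total per year = $1,967.88 + $5,251.68 + $592.20 + $1,897.92 = $9,709.68
Monthly = $9,709.68 / 12 = $809.14
Shortage spread = $610.80 ÷ 12 = $50.90/mo
Adjusted monthly = $809.14 + $50.90 = $860.04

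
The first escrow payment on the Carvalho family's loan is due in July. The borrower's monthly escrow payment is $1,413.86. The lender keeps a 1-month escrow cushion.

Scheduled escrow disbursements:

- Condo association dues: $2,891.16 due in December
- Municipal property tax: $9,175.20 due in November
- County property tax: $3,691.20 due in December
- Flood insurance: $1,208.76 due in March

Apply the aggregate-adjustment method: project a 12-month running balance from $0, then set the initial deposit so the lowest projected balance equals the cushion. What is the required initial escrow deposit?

Cushion = 1 × $1,413.86 = $1,413.86
Trial balance (start $0, +$1,413.86 each month, − disbursements):
  Jul: +$1,413.86 → $1,413.86
  Aug: +$1,413.86 → $2,827.72
  Sep: +$1,413.86 → $4,241.58
  Oct: +$1,413.86 → $5,655.44
  Nov: +$1,413.86 − $9,175.20 → -$2,105.90
  Dec: +$1,413.86 − $6,582.36 → -$7,274.40
  Jan: +$1,413.86 → -$5,860.54
  Feb: +$1,413.86 → -$4,446.68
  Mar: +$1,413.86 − $1,208.76 → -$4,241.58
  Apr: +$1,413.86 → -$2,827.72
  May: +$1,413.86 → -$1,413.86
  Jun: +$1,413.86 → $0.00
Lowest trial balance = -$7,274.40 (Dec)
Initial deposit = cushion − low point = $1,413.86 − (-$7,274.40) = $8,688.26

$8,688.26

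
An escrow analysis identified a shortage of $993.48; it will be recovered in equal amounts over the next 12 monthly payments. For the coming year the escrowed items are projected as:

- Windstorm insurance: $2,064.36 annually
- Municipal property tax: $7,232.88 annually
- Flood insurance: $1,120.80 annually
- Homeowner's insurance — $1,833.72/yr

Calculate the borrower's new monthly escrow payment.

Windstorm insurance — $2,064.36 annually
Municipal property tax — $7,232.88 annually
Flood insurance — $1,120.80 annually
Homeowner's insurance — $1,833.72 annually
Combined annual = $2,064.36 + $7,232.88 + $1,120.80 + $1,833.72 = $12,251.76
Monthly escrow = $12,251.76 / 12 = $1,020.98
Shortage per month = $993.48 ÷ 12 = $82.79
Adjusted monthly = $1,020.98 + $82.79 = $1,103.77

$1,103.77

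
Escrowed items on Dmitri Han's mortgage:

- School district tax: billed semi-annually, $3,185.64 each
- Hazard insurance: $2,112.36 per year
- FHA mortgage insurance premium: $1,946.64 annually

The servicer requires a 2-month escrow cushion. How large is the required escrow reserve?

School district tax: $3,185.64 × 2 = $6,371.28
Hazard insurance: $2,112.36
FHA mortgage insurance premium: $1,946.64
Total annual escrow = $6,371.28 + $2,112.36 + $1,946.64 = $10,430.28
Monthly escrow = $10,430.28 ÷ 12 = $869.19
Cushion = 2 × $869.19 = $1,738.38

$1,738.38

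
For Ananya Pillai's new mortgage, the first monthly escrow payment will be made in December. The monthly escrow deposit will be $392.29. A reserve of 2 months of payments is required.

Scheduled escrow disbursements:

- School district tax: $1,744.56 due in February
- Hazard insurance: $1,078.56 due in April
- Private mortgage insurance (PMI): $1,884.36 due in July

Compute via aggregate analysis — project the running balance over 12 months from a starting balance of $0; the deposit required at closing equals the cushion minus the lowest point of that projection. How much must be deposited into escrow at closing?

$2,353.74

Cushion = 2 × $392.29 = $784.58
Trial balance (start $0, +$392.29 each month, − disbursements):
  Dec: +$392.29 → $392.29
  Jan: +$392.29 → $784.58
  Feb: +$392.29 − $1,744.56 → -$567.69
  Mar: +$392.29 → -$175.40
  Apr: +$392.29 − $1,078.56 → -$861.67
  May: +$392.29 → -$469.38
  Jun: +$392.29 → -$77.09
  Jul: +$392.29 − $1,884.36 → -$1,569.16
  Aug: +$392.29 → -$1,176.87
  Sep: +$392.29 → -$784.58
  Oct: +$392.29 → -$392.29
  Nov: +$392.29 → $0.00
Lowest trial balance = -$1,569.16 (Jul)
Initial deposit = cushion − low point = $784.58 − (-$1,569.16) = $2,353.74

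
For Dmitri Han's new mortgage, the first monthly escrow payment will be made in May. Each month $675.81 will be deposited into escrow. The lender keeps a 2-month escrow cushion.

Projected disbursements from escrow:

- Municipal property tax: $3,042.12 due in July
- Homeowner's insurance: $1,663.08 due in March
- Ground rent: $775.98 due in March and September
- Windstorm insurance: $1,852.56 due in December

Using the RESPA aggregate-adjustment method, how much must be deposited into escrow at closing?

$2,366.31

Cushion = 2 × $675.81 = $1,351.62
Trial balance (start $0, +$675.81 each month, − disbursements):
  May: +$675.81 → $675.81
  Jun: +$675.81 → $1,351.62
  Jul: +$675.81 − $3,042.12 → -$1,014.69
  Aug: +$675.81 → -$338.88
  Sep: +$675.81 − $775.98 → -$439.05
  Oct: +$675.81 → $236.76
  Nov: +$675.81 → $912.57
  Dec: +$675.81 − $1,852.56 → -$264.18
  Jan: +$675.81 → $411.63
  Feb: +$675.81 → $1,087.44
  Mar: +$675.81 − $2,439.06 → -$675.81
  Apr: +$675.81 → $0.00
Lowest trial balance = -$1,014.69 (Jul)
Initial deposit = cushion − low point = $1,351.62 − (-$1,014.69) = $2,366.31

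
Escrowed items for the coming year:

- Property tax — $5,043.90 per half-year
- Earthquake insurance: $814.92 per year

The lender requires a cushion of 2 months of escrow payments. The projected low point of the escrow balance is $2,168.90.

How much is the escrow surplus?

$351.78

Property tax — $5,043.90 × 2 = $10,087.80
Earthquake insurance — $814.92
Total per year = $10,087.80 + $814.92 = $10,902.72
Monthly = $10,902.72 / 12 = $908.56
Required cushion = 2 × $908.56 = $1,817.12
Excess over cushion: $2,168.90 − $1,817.12 = $351.78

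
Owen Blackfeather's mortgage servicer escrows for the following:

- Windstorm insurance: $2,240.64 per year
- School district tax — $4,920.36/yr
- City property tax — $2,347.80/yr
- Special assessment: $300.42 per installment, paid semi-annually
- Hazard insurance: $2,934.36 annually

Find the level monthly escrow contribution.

Windstorm insurance = $2,240.64
School district tax = $4,920.36
City property tax = $2,347.80
Special assessment = $300.42 × 2 = $600.84
Hazard insurance = $2,934.36
Annual escrow total = $2,240.64 + $4,920.36 + $2,347.80 + $600.84 + $2,934.36 = $13,044.00
Per month = $13,044.00 ÷ 12 = $1,087.00

$1,087.00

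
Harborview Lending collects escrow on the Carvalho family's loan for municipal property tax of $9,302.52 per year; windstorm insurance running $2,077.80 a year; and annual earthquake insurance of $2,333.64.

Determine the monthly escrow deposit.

$1,142.83

Municipal property tax = $9,302.52 per year
Windstorm insurance = $2,077.80 per year
Earthquake insurance = $2,333.64 per year
Total per year = $9,302.52 + $2,077.80 + $2,333.64 = $13,713.96
Monthly = $13,713.96 / 12 = $1,142.83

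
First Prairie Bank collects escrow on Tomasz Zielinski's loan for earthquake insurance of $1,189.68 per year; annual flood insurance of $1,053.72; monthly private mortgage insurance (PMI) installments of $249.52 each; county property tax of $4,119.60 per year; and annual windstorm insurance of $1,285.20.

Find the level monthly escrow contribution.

$886.87

Earthquake insurance: $1,189.68 per year
Flood insurance: $1,053.72 per year
Private mortgage insurance (PMI): $249.52 × 12 = $2,994.24 per year
County property tax: $4,119.60 per year
Windstorm insurance: $1,285.20 per year
Total annual escrow = $1,189.68 + $1,053.72 + $2,994.24 + $4,119.60 + $1,285.20 = $10,642.44
Monthly = $10,642.44 ÷ 12 = $886.87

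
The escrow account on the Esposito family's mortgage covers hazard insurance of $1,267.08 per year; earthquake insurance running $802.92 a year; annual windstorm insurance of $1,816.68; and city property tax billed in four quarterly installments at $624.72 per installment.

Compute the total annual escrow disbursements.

Hazard insurance = $1,267.08 per year
Earthquake insurance = $802.92 per year
Windstorm insurance = $1,816.68 per year
City property tax = $624.72 × 4 = $2,498.88 per year
Combined annual = $6,385.56

$6,385.56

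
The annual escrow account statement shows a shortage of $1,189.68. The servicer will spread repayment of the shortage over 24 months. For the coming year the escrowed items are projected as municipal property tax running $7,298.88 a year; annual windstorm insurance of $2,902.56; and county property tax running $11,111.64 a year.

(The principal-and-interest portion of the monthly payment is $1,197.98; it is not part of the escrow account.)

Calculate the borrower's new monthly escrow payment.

Municipal property tax = $7,298.88 annually
Windstorm insurance = $2,902.56 annually
County property tax = $11,111.64 annually
Annual escrow total = $7,298.88 + $2,902.56 + $11,111.64 = $21,313.08
Base monthly escrow = $21,313.08 / 12 = $1,776.09
Shortage spread = $1,189.68 / 24 = $49.57/mo
New monthly escrow = $1,776.09 + $49.57 = $1,825.66

$1,825.66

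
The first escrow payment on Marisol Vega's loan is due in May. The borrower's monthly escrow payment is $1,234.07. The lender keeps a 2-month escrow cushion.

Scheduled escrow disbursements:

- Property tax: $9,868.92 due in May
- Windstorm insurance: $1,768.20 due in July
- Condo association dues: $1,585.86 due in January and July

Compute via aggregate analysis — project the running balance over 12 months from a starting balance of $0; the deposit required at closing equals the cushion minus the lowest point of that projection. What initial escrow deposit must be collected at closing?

$11,988.91

Cushion = 2 × $1,234.07 = $2,468.14
Trial balance (start $0, +$1,234.07 each month, − disbursements):
  May: +$1,234.07 − $9,868.92 → -$8,634.85
  Jun: +$1,234.07 → -$7,400.78
  Jul: +$1,234.07 − $3,354.06 → -$9,520.77
  Aug: +$1,234.07 → -$8,286.70
  Sep: +$1,234.07 → -$7,052.63
  Oct: +$1,234.07 → -$5,818.56
  Nov: +$1,234.07 → -$4,584.49
  Dec: +$1,234.07 → -$3,350.42
  Jan: +$1,234.07 − $1,585.86 → -$3,702.21
  Feb: +$1,234.07 → -$2,468.14
  Mar: +$1,234.07 → -$1,234.07
  Apr: +$1,234.07 → $0.00
Lowest trial balance = -$9,520.77 (Jul)
Initial deposit = cushion − low point = $2,468.14 − (-$9,520.77) = $11,988.91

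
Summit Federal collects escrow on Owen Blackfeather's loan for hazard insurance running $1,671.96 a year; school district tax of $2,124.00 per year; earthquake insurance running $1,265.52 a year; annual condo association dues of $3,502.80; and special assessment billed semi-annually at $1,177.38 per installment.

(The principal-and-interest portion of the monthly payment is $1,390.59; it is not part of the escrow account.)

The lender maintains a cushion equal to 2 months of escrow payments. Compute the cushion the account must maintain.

Hazard insurance: $1,671.96 annually
School district tax: $2,124.00 annually
Earthquake insurance: $1,265.52 annually
Condo association dues: $3,502.80 annually
Special assessment: $1,177.38 × 2 = $2,354.76 annually
Total per year = $10,919.04
Per month = $10,919.04 ÷ 12 = $909.92
Cushion = 2 × $909.92 = $1,819.84

$1,819.84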